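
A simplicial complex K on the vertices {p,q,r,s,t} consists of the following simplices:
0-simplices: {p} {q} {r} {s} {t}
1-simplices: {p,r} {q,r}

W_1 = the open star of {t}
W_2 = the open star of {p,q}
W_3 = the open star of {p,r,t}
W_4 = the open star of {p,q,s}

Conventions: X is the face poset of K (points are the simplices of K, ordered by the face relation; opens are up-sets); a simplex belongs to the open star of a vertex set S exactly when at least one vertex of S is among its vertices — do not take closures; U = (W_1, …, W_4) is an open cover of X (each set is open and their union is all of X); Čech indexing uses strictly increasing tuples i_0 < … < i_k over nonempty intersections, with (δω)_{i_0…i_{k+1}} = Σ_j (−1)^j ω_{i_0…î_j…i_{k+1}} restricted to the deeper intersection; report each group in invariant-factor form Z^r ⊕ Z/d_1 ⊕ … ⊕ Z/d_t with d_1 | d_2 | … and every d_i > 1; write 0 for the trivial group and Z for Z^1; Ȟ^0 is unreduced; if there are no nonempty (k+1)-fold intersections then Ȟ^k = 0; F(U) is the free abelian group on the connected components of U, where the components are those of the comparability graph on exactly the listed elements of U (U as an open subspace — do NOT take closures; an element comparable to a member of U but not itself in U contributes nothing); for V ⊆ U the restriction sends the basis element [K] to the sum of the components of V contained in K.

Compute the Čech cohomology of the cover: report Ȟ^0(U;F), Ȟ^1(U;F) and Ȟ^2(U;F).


Ȟ^0 ≅ Z^3; Ȟ^1 ≅ 0; Ȟ^2 ≅ 0

nerve of the cover:
  W1={{t}} W2={{p},{q},{p,r},{q,r}} W3={{p},{r},{t},{p,r},{q,r}} W4={{p},{q},{s},{p,r},{q,r}}
  W13={{t}} W23={{p},{p,r},{q,r}} W24={{p},{q},{p,r},{q,r}} W34={{p},{p,r},{q,r}}
  W234={{p},{p,r},{q,r}}
components per intersection:
  W1: {{t}}
  W2: {{p},{p,r}} {{q},{q,r}}
  W3: {{p},{r},{p,r},{q,r}} {{t}}
  W4: {{p},{p,r}} {{q},{q,r}} {{s}}
  W13: {{t}}
  W23: {{p},{p,r}} {{q,r}}
  W24: {{p},{p,r}} {{q},{q,r}}
  W34: {{p},{p,r}} {{q,r}}
  W234: {{p},{p,r}} {{q,r}}
C dims 8,7,2; δ0: rk 5, SNF 1^5; δ1: rk 2, SNF 1^2
Ȟ^0 = (8 − 5) − 0 = 3, so Ȟ^0 ≅ Z^3
Ȟ^1 = (7 − 2) − 5 = 0, so Ȟ^1 ≅ 0
Ȟ^2 = (2 − 0) − 2 = 0, so Ȟ^2 ≅ 0


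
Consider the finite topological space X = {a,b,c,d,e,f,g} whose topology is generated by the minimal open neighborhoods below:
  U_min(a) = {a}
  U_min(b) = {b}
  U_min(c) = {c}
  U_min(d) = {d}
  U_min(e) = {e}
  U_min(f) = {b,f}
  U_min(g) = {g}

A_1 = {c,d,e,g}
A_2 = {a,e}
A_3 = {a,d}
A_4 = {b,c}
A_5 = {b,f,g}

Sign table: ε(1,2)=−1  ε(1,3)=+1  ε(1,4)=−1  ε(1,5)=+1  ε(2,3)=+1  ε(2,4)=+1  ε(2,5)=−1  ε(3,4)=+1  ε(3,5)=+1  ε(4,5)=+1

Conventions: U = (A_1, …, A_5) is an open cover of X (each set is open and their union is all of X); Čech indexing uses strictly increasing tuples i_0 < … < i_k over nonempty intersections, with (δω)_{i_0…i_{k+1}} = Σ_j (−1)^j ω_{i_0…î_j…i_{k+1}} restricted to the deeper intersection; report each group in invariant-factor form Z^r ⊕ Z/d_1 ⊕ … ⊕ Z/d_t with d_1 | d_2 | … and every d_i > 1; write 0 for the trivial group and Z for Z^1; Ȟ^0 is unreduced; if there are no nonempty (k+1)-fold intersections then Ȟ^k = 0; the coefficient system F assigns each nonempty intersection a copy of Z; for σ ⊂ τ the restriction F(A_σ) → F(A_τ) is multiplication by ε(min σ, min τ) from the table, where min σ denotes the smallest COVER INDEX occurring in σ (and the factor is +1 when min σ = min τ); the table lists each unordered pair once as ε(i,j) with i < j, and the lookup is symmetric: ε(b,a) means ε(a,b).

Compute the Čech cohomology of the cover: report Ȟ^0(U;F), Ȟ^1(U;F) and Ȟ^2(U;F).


Ȟ^0(U;F) ≅ 0, Ȟ^1(U;F) ≅ Z ⊕ Z/2, Ȟ^2(U;F) ≅ 0

nonempty intersections:
  A12={e} A13={d} A14={c} A15={g} A23={a} A45={b}
C dims 5,6; δ0: rk 5, SNF 1^4·2
Ȟ^0: (5−5)−0=0 ⇒ 0
Ȟ^1: (6−0)−5=1 plus torsion [2] ⇒ Z ⊕ Z/2
Ȟ^2: (0−0)−0=0 ⇒ 0


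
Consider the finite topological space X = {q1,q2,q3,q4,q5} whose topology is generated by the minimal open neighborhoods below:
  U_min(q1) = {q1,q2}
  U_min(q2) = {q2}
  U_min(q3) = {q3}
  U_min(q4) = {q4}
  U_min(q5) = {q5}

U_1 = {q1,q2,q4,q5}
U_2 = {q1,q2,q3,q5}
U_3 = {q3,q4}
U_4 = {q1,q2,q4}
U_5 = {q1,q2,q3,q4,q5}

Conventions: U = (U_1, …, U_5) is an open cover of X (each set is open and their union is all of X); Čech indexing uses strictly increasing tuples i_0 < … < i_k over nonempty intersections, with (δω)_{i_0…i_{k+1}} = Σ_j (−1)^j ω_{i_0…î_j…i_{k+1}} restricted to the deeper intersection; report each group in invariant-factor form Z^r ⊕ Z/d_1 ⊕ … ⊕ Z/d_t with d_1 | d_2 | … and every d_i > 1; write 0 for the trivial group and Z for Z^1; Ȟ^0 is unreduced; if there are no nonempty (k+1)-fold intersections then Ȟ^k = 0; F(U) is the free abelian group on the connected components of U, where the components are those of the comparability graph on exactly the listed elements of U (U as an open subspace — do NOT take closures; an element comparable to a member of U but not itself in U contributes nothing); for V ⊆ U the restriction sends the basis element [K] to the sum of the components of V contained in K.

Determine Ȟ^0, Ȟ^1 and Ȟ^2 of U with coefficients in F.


cover nerve:
  U12={q1,q2,q5} U13={q4} U14={q1,q2,q4} U15={q1,q2,q4,q5} U23={q3} U24={q1,q2} U25={q1,q2,q3,q5} U34={q4} U35={q3,q4} U45={q1,q2,q4}
  U124={q1,q2} U125={q1,q2,q5} U134={q4} U135={q4} U145={q1,q2,q4} U235={q3} U245={q1,q2} U345={q4}
  U1245={q1,q2} U1345={q4}
components per intersection:
  U1: {q1,q2} {q4} {q5}
  U2: {q1,q2} {q3} {q5}
  U3: {q3} {q4}
  U4: {q1,q2} {q4}
  U5: {q1,q2} {q3} {q4} {q5}
  U12: {q1,q2} {q5}
  U13: {q4}
  U14: {q1,q2} {q4}
  U15: {q1,q2} {q4} {q5}
  U23: {q3}
  U24: {q1,q2}
  U25: {q1,q2} {q3} {q5}
  U34: {q4}
  U35: {q3} {q4}
  U45: {q1,q2} {q4}
  U124: {q1,q2}
  U125: {q1,q2} {q5}
  U134: {q4}
  U135: {q4}
  U145: {q1,q2} {q4}
  U235: {q3}
  U245: {q1,q2}
  U345: {q4}
  U1245: {q1,q2}
  U1345: {q4}
C dims 14,18,10,2; δ0: rk 10, SNF 1^10; δ1: rk 8, SNF 1^8; δ2: rk 2, SNF 1^2
Ȟ^0: (14−10)−0=4 ⇒ Z^4
Ȟ^1: (18−8)−10=0 ⇒ 0
Ȟ^2: (10−2)−8=0 ⇒ 0

Ȟ^0(U;F) ≅ Z^4, Ȟ^1(U;F) ≅ 0, Ȟ^2(U;F) ≅ 0


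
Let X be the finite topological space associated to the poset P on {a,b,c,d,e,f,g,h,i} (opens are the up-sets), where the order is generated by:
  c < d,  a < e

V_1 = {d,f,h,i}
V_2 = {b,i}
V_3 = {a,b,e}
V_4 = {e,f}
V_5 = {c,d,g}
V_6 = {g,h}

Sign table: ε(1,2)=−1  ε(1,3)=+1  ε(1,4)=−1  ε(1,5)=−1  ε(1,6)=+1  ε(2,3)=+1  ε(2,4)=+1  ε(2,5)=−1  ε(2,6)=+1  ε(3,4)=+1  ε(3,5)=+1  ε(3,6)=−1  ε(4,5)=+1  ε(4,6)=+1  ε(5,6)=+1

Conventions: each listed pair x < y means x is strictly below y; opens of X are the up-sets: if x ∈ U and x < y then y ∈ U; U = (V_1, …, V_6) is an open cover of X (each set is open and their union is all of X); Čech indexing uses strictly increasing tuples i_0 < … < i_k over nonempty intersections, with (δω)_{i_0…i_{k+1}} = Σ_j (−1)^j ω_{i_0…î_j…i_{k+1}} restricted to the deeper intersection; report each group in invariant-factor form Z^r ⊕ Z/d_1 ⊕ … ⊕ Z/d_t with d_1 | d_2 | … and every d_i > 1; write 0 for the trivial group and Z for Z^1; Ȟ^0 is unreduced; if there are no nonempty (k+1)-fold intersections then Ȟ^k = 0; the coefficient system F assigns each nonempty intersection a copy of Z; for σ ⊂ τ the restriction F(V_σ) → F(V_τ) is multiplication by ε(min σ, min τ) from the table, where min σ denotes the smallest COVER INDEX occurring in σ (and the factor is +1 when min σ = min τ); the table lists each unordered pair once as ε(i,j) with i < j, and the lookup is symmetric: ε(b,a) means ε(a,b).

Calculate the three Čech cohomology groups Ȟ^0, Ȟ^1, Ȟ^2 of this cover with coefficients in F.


Ȟ^0(U;F) ≅ 0, Ȟ^1(U;F) ≅ Z ⊕ Z/2 and Ȟ^2(U;F) ≅ 0

nonempty intersections:
  V12={i} V14={f} V15={d} V16={h} V23={b} V34={e} V56={g}
C dims 6,7; δ0: rk 6, SNF 1^5·2
Ȟ^0: (6−6)−0=0 ⇒ 0
Ȟ^1: (7−0)−6=1 plus torsion [2] ⇒ Z ⊕ Z/2
Ȟ^2: (0−0)−0=0 ⇒ 0


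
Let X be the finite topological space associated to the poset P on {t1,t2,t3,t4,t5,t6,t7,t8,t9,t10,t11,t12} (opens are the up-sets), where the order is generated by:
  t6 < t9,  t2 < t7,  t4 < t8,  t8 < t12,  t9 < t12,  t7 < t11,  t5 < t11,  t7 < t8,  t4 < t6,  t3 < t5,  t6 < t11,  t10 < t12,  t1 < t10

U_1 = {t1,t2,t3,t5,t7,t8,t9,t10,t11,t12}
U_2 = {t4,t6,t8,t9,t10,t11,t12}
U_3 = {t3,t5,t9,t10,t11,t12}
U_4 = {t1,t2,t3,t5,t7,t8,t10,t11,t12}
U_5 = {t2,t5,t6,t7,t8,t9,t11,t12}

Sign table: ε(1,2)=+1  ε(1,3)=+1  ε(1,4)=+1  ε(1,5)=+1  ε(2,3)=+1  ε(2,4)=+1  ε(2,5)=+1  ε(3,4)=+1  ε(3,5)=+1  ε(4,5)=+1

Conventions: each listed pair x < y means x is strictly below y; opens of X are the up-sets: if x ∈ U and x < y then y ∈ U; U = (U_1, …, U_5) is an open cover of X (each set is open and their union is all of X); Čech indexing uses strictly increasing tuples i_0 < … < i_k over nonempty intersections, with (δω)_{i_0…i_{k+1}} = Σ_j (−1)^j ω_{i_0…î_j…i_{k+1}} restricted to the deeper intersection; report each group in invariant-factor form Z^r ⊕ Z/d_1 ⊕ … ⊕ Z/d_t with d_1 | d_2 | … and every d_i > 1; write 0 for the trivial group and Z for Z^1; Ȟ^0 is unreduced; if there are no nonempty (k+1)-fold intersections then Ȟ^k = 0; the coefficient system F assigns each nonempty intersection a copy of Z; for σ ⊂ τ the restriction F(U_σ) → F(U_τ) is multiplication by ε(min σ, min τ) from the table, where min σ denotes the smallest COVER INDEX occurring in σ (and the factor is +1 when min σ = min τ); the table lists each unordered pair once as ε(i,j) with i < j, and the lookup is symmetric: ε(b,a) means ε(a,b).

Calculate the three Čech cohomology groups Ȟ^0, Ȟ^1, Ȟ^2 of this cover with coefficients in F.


Ȟ^0(U;F) ≅ Z, Ȟ^1(U;F) ≅ 0 and Ȟ^2(U;F) ≅ 0

cover nerve:
  U12={t8,t9,t10,t11,t12} U13={t3,t5,t9,t10,t11,t12} U14={t1,t2,t3,t5,t7,t8,t10,t11,t12} U15={t2,t5,t7,t8,t9,t11,t12} U23={t9,t10,t11,t12} U24={t8,t10,t11,t12} U25={t6,t8,t9,t11,t12} U34={t3,t5,t10,t11,t12} U35={t5,t9,t11,t12} U45={t2,t5,t7,t8,t11,t12}
  U123={t9,t10,t11,t12} U124={t8,t10,t11,t12} U125={t8,t9,t11,t12} U134={t3,t5,t10,t11,t12} U135={t5,t9,t11,t12} U145={t2,t5,t7,t8,t11,t12} U234={t10,t11,t12} U235={t9,t11,t12} U245={t8,t11,t12} U345={t5,t11,t12}
  U1234={t10,t11,t12} U1235={t9,t11,t12} U1245={t8,t11,t12} U1345={t5,t11,t12} U2345={t11,t12}
  U12345={t11,t12}
C dims 5,10,10,5; δ0: rk 4, SNF 1^4; δ1: rk 6, SNF 1^6; δ2: rk 4, SNF 1^4
Ȟ^0: (5−4)−0=1 ⇒ Z
Ȟ^1: (10−6)−4=0 ⇒ 0
Ȟ^2: (10−4)−6=0 ⇒ 0


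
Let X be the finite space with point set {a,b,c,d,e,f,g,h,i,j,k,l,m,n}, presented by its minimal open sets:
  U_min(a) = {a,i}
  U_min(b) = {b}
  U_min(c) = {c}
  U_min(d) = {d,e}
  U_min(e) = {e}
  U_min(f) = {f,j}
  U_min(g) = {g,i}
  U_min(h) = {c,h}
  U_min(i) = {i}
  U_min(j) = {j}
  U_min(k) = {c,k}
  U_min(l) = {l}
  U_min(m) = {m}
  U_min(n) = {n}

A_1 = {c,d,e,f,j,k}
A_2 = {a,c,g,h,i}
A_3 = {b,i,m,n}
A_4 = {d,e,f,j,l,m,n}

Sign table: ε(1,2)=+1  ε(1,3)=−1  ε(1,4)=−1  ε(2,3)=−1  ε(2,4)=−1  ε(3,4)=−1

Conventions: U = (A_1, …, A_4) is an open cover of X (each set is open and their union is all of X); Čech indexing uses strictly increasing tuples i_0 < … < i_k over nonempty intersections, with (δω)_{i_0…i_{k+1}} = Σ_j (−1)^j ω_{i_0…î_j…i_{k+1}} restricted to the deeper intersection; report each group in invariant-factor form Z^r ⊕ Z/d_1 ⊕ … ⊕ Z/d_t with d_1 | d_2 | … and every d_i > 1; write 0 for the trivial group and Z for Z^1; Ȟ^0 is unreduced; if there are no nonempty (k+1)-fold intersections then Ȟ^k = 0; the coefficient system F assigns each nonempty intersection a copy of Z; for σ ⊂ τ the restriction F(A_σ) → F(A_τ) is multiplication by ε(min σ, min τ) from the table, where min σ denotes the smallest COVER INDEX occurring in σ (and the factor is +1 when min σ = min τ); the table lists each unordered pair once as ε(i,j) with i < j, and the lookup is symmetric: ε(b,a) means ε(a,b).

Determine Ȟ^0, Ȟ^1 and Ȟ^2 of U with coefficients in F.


nonempty overlaps:
  A12={c} A14={d,e,f,j} A23={i} A34={m,n}
C dims 4,4; δ0: rk 4, SNF 1^3·2
degree 0: 4−4−0 = 0 → Ȟ^0 ≅ 0
degree 1: 4−0−4 = 0 plus torsion [2] → Ȟ^1 ≅ Z/2
degree 2: 0−0−0 = 0 → Ȟ^2 ≅ 0

Ȟ^0 = 0,  Ȟ^1 = Z/2,  Ȟ^2 = 0


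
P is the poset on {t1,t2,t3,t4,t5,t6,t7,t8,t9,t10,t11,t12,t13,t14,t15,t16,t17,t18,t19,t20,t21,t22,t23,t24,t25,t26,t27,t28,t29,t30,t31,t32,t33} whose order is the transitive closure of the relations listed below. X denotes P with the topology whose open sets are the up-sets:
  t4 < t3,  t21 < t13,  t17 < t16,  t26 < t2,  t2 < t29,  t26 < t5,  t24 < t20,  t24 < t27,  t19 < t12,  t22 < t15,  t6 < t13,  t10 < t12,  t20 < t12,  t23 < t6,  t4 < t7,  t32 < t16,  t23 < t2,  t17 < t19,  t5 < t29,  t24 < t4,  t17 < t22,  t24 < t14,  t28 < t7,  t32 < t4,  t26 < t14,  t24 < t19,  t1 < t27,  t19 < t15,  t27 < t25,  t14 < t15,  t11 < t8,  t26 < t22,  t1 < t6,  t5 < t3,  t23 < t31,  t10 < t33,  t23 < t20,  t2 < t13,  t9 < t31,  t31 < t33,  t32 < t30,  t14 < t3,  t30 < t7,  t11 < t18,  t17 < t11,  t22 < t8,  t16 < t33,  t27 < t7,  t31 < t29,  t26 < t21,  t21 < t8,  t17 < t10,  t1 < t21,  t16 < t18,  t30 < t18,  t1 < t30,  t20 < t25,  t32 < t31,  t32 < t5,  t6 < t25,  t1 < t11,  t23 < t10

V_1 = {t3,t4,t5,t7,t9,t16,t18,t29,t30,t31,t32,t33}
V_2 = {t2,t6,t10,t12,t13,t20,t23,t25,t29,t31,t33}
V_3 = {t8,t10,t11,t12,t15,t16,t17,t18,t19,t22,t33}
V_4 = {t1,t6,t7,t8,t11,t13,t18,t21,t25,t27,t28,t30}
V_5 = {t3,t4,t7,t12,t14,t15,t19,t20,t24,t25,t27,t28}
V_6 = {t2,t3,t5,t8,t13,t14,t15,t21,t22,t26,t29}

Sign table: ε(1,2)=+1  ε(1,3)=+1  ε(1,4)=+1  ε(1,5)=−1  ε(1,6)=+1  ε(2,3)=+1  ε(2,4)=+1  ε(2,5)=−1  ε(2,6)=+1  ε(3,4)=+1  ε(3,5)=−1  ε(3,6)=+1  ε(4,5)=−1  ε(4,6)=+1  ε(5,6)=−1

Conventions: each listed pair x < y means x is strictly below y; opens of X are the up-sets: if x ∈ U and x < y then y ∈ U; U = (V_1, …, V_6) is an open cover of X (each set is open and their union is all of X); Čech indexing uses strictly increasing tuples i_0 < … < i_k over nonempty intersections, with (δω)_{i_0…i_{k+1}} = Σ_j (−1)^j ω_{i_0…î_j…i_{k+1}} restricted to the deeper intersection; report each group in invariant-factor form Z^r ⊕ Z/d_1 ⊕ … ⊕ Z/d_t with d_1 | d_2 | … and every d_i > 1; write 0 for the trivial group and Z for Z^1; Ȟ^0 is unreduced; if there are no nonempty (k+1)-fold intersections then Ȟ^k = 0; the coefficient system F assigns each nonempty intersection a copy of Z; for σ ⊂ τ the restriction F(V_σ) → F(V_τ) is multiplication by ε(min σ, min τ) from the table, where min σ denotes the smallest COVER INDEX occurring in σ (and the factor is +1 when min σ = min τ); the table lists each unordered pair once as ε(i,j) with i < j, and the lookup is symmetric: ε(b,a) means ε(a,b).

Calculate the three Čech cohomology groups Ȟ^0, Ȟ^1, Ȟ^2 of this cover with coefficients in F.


Ȟ^0 ≅ Z; Ȟ^1 ≅ 0; Ȟ^2 ≅ Z/2

nerve of the cover:
  V12={t29,t31,t33} V13={t16,t18,t33} V14={t7,t18,t30} V15={t3,t4,t7} V16={t3,t5,t29} V23={t10,t12,t33} V24={t6,t13,t25} V25={t12,t20,t25} V26={t2,t13,t29} V34={t8,t11,t18} V35={t12,t15,t19} V36={t8,t15,t22} V45={t7,t25,t27,t28} V46={t8,t13,t21} V56={t3,t14,t15}
  V123={t33} V126={t29} V134={t18} V145={t7} V156={t3} V235={t12} V245={t25} V246={t13} V346={t8} V356={t15}
C dims 6,15,10; δ0: rk 5, SNF 1^5; δ1: rk 10, SNF 1^9·2
Ȟ^0 = (6 − 5) − 0 = 1, so Ȟ^0 ≅ Z
Ȟ^1 = (15 − 10) − 5 = 0, so Ȟ^1 ≅ 0
Ȟ^2 = (10 − 0) − 10 = 0 plus torsion [2], so Ȟ^2 ≅ Z/2


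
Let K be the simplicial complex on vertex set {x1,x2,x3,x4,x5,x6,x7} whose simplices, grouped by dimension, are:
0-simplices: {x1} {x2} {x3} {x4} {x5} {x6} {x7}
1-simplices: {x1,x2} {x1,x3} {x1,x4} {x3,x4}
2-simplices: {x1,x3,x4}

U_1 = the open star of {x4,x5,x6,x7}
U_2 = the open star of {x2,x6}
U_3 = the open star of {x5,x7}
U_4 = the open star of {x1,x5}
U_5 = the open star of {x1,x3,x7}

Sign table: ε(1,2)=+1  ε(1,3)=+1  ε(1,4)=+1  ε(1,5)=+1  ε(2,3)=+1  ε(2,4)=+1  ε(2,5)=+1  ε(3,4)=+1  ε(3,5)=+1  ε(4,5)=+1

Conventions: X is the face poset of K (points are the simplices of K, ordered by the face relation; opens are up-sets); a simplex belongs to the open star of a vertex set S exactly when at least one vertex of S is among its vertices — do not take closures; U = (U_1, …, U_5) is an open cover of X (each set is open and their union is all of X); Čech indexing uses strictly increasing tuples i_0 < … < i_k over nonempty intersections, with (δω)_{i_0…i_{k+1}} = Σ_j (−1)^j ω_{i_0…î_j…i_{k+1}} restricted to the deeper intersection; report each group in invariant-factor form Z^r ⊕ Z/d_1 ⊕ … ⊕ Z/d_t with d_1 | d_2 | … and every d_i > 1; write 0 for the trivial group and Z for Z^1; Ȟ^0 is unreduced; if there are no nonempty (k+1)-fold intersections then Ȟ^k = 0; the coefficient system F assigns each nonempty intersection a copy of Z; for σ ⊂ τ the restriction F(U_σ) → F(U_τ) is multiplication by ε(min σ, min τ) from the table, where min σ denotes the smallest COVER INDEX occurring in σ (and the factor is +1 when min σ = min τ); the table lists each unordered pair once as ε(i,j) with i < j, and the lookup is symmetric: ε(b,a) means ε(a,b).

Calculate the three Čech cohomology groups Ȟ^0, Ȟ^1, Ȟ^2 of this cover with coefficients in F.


Ȟ^0(U;F) ≅ Z; Ȟ^1(U;F) ≅ Z; Ȟ^2(U;F) ≅ 0

nerve of the cover:
  U1={{x4},{x5},{x6},{x7},{x1,x4},{x3,x4},{x1,x3,x4}} U2={{x2},{x6},{x1,x2}} U3={{x5},{x7}} U4={{x1},{x5},{x1,x2},{x1,x3},{x1,x4},{x1,x3,x4}} U5={{x1},{x3},{x7},{x1,x2},{x1,x3},{x1,x4},{x3,x4},{x1,x3,x4}}
  U12={{x6}} U13={{x5},{x7}} U14={{x5},{x1,x4},{x1,x3,x4}} U15={{x7},{x1,x4},{x3,x4},{x1,x3,x4}} U24={{x1,x2}} U25={{x1,x2}} U34={{x5}} U35={{x7}} U45={{x1},{x1,x2},{x1,x3},{x1,x4},{x1,x3,x4}}
  U134={{x5}} U135={{x7}} U145={{x1,x4},{x1,x3,x4}} U245={{x1,x2}}
C dims 5,9,4; δ0: rk 4, SNF 1^4; δ1: rk 4, SNF 1^4
Ȟ^0 = (5 − 4) − 0 = 1, so Ȟ^0 ≅ Z
Ȟ^1 = (9 − 4) − 4 = 1, so Ȟ^1 ≅ Z
Ȟ^2 = (4 − 0) − 4 = 0, so Ȟ^2 ≅ 0


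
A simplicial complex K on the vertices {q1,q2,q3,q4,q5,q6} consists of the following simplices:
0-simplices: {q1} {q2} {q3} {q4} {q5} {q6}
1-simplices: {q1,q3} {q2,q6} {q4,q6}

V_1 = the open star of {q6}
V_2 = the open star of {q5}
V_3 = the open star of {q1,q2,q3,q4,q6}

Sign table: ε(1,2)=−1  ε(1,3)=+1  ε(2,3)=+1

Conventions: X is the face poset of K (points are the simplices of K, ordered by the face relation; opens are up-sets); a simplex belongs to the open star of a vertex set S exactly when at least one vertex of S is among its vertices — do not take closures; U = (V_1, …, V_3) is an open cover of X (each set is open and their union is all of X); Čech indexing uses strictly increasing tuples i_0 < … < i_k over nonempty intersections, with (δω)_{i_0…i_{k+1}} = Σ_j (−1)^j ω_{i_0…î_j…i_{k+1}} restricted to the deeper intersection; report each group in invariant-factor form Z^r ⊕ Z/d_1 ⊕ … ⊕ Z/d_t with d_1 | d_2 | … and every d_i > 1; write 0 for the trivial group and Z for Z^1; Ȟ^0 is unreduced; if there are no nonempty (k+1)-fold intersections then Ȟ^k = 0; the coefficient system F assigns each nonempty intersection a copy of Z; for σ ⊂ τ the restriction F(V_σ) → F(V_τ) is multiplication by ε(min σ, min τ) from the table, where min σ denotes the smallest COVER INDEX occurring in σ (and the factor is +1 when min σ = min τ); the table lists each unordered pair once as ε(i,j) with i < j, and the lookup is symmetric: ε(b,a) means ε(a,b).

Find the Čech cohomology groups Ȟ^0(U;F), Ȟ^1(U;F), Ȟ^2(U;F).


Ȟ^0 ≅ Z^2; Ȟ^1 ≅ 0; Ȟ^2 ≅ 0

intersection data:
  V1={{q6},{q2,q6},{q4,q6}} V2={{q5}} V3={{q1},{q2},{q3},{q4},{q6},{q1,q3},{q2,q6},{q4,q6}}
  V13={{q6},{q2,q6},{q4,q6}}
C dims 3,1; δ0: rk 1, SNF 1^1
Ȟ^0 = (3 − 1) − 0 = 2, so Ȟ^0 ≅ Z^2
Ȟ^1 = (1 − 0) − 1 = 0, so Ȟ^1 ≅ 0
Ȟ^2 = (0 − 0) − 0 = 0, so Ȟ^2 ≅ 0


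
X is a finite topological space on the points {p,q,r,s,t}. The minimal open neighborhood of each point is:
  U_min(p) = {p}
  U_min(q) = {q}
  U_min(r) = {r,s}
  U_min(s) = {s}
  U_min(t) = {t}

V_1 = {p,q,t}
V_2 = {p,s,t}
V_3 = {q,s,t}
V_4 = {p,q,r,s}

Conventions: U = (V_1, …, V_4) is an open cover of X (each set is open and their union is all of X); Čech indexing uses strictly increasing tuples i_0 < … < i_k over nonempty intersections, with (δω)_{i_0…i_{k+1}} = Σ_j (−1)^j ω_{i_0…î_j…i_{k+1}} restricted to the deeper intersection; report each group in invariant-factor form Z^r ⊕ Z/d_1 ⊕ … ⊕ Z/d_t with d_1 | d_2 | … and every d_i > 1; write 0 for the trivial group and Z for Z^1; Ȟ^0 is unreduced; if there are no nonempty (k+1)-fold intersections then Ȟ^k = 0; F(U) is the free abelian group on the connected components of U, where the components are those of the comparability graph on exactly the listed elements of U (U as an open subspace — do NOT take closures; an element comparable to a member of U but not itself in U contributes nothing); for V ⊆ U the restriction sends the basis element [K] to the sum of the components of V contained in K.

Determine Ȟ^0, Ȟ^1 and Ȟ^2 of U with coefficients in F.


cover nerve:
  V12={p,t} V13={q,t} V14={p,q} V23={s,t} V24={p,s} V34={q,s}
  V123={t} V124={p} V134={q} V234={s}
components per intersection:
  V1: {p} {q} {t}
  V2: {p} {s} {t}
  V3: {q} {s} {t}
  V4: {p} {q} {r,s}
  V12: {p} {t}
  V13: {q} {t}
  V14: {p} {q}
  V23: {s} {t}
  V24: {p} {s}
  V34: {q} {s}
  V123: {t}
  V124: {p}
  V134: {q}
  V234: {s}
C dims 12,12,4; δ0: rk 8, SNF 1^8; δ1: rk 4, SNF 1^4
Ȟ^0: (12−8)−0=4 ⇒ Z^4
Ȟ^1: (12−4)−8=0 ⇒ 0
Ȟ^2: (4−0)−4=0 ⇒ 0

Ȟ^0 = Z^4, Ȟ^1 = 0, Ȟ^2 = 0


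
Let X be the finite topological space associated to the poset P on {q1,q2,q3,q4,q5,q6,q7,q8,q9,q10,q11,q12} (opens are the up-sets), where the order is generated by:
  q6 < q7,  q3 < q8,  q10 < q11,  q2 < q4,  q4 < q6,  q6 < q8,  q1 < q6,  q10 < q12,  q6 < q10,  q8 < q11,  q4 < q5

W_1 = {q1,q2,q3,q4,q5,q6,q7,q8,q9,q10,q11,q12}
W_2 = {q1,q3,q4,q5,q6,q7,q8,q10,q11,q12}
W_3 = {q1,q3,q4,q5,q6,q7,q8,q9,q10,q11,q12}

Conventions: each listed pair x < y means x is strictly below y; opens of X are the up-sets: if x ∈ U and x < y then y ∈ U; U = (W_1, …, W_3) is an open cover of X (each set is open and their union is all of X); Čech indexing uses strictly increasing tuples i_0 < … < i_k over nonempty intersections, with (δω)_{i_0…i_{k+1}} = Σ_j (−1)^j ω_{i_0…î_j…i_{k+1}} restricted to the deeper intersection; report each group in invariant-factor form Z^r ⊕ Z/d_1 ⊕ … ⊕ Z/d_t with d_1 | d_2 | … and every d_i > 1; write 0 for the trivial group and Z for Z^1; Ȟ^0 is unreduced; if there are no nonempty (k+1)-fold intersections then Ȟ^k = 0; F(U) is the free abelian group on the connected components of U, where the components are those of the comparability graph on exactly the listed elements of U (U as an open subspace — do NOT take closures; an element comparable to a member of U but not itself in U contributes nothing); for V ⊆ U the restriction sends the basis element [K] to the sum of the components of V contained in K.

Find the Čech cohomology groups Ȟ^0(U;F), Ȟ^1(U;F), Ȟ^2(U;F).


nerve simplices:
  W12={q1,q3,q4,q5,q6,q7,q8,q10,q11,q12} W13={q1,q3,q4,q5,q6,q7,q8,q9,q10,q11,q12} W23={q1,q3,q4,q5,q6,q7,q8,q10,q11,q12}
  W123={q1,q3,q4,q5,q6,q7,q8,q10,q11,q12}
components per intersection:
  W1: {q1,q2,q3,q4,q5,q6,q7,q8,q10,q11,q12} {q9}
  W2: {q1,q3,q4,q5,q6,q7,q8,q10,q11,q12}
  W3: {q1,q3,q4,q5,q6,q7,q8,q10,q11,q12} {q9}
  W12: {q1,q3,q4,q5,q6,q7,q8,q10,q11,q12}
  W13: {q1,q3,q4,q5,q6,q7,q8,q10,q11,q12} {q9}
  W23: {q1,q3,q4,q5,q6,q7,q8,q10,q11,q12}
  W123: {q1,q3,q4,q5,q6,q7,q8,q10,q11,q12}
C dims 5,4,1; δ0: rk 3, SNF 1^3; δ1: rk 1, SNF 1^1
degree 0: 5−3−0 = 2 → Ȟ^0 ≅ Z^2
degree 1: 4−1−3 = 0 → Ȟ^1 ≅ 0
degree 2: 1−0−1 = 0 → Ȟ^2 ≅ 0

Ȟ^0(U;F) ≅ Z^2,  Ȟ^1(U;F) ≅ 0,  Ȟ^2(U;F) ≅ 0


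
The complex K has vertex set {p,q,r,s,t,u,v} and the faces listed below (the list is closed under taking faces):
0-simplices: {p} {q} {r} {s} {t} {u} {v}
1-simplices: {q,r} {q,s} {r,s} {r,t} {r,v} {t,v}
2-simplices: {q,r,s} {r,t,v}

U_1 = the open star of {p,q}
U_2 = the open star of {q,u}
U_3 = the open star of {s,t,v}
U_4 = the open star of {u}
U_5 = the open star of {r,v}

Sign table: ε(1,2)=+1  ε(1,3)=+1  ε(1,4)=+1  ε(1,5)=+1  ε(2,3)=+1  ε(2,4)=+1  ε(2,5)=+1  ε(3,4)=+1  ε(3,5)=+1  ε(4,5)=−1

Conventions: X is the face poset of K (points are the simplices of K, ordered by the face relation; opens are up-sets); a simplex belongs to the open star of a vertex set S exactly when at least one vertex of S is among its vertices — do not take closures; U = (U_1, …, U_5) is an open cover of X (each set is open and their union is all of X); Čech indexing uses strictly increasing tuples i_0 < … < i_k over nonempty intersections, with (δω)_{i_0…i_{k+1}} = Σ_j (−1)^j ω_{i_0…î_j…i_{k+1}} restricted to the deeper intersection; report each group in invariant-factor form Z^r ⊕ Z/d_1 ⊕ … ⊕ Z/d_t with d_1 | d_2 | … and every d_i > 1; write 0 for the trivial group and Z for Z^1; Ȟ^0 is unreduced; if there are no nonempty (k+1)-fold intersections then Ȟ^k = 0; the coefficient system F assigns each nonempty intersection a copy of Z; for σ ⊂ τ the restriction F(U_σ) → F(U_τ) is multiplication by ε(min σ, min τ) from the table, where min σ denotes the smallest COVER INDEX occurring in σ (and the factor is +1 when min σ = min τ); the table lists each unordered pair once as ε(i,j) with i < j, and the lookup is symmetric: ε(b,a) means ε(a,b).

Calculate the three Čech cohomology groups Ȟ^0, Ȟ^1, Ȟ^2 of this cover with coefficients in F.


nerve simplices:
  U1={{p},{q},{q,r},{q,s},{q,r,s}} U2={{q},{u},{q,r},{q,s},{q,r,s}} U3={{s},{t},{v},{q,s},{r,s},{r,t},{r,v},{t,v},{q,r,s},{r,t,v}} U4={{u}} U5={{r},{v},{q,r},{r,s},{r,t},{r,v},{t,v},{q,r,s},{r,t,v}}
  U12={{q},{q,r},{q,s},{q,r,s}} U13={{q,s},{q,r,s}} U15={{q,r},{q,r,s}} U23={{q,s},{q,r,s}} U24={{u}} U25={{q,r},{q,r,s}} U35={{v},{r,s},{r,t},{r,v},{t,v},{q,r,s},{r,t,v}}
  U123={{q,s},{q,r,s}} U125={{q,r},{q,r,s}} U135={{q,r,s}} U235={{q,r,s}}
  U1235={{q,r,s}}
C dims 5,7,4,1; δ0: rk 4, SNF 1^4; δ1: rk 3, SNF 1^3; δ2: rk 1, SNF 1^1
degree 0: 5−4−0 = 1 → Ȟ^0 ≅ Z
degree 1: 7−3−4 = 0 → Ȟ^1 ≅ 0
degree 2: 4−1−3 = 0 → Ȟ^2 ≅ 0

Ȟ^0(U;F) ≅ Z, Ȟ^1(U;F) ≅ 0, Ȟ^2(U;F) ≅ 0


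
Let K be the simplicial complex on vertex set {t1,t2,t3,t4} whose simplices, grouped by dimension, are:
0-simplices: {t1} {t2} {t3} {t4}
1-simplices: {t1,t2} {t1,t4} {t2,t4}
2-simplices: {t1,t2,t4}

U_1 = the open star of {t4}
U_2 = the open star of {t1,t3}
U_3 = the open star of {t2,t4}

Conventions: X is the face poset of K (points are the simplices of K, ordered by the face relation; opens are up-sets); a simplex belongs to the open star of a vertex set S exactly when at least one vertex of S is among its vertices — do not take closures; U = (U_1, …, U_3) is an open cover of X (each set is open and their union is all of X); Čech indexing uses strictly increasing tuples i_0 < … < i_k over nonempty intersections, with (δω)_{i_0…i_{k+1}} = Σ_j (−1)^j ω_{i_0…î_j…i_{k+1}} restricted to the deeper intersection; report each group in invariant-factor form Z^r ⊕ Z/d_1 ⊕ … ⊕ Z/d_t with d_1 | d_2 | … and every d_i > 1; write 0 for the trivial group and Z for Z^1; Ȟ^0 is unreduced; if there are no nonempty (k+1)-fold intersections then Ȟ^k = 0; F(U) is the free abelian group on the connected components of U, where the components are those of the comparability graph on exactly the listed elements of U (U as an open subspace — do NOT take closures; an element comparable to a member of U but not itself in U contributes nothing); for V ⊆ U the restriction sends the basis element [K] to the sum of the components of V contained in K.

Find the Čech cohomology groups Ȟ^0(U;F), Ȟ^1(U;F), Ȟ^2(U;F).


Ȟ^0 = Z^2; Ȟ^1 = 0; Ȟ^2 = 0

nonempty overlaps:
  U1={{t4},{t1,t4},{t2,t4},{t1,t2,t4}} U2={{t1},{t3},{t1,t2},{t1,t4},{t1,t2,t4}} U3={{t2},{t4},{t1,t2},{t1,t4},{t2,t4},{t1,t2,t4}}
  U12={{t1,t4},{t1,t2,t4}} U13={{t4},{t1,t4},{t2,t4},{t1,t2,t4}} U23={{t1,t2},{t1,t4},{t1,t2,t4}}
  U123={{t1,t4},{t1,t2,t4}}
components per intersection:
  U1: {{t4},{t1,t4},{t2,t4},{t1,t2,t4}}
  U2: {{t1},{t1,t2},{t1,t4},{t1,t2,t4}} {{t3}}
  U3: {{t2},{t4},{t1,t2},{t1,t4},{t2,t4},{t1,t2,t4}}
  U12: {{t1,t4},{t1,t2,t4}}
  U13: {{t4},{t1,t4},{t2,t4},{t1,t2,t4}}
  U23: {{t1,t2},{t1,t4},{t1,t2,t4}}
  U123: {{t1,t4},{t1,t2,t4}}
C dims 4,3,1; δ0: rk 2, SNF 1^2; δ1: rk 1, SNF 1^1
degree 0: 4−2−0 = 2 → Ȟ^0 ≅ Z^2
degree 1: 3−1−2 = 0 → Ȟ^1 ≅ 0
degree 2: 1−0−1 = 0 → Ȟ^2 ≅ 0


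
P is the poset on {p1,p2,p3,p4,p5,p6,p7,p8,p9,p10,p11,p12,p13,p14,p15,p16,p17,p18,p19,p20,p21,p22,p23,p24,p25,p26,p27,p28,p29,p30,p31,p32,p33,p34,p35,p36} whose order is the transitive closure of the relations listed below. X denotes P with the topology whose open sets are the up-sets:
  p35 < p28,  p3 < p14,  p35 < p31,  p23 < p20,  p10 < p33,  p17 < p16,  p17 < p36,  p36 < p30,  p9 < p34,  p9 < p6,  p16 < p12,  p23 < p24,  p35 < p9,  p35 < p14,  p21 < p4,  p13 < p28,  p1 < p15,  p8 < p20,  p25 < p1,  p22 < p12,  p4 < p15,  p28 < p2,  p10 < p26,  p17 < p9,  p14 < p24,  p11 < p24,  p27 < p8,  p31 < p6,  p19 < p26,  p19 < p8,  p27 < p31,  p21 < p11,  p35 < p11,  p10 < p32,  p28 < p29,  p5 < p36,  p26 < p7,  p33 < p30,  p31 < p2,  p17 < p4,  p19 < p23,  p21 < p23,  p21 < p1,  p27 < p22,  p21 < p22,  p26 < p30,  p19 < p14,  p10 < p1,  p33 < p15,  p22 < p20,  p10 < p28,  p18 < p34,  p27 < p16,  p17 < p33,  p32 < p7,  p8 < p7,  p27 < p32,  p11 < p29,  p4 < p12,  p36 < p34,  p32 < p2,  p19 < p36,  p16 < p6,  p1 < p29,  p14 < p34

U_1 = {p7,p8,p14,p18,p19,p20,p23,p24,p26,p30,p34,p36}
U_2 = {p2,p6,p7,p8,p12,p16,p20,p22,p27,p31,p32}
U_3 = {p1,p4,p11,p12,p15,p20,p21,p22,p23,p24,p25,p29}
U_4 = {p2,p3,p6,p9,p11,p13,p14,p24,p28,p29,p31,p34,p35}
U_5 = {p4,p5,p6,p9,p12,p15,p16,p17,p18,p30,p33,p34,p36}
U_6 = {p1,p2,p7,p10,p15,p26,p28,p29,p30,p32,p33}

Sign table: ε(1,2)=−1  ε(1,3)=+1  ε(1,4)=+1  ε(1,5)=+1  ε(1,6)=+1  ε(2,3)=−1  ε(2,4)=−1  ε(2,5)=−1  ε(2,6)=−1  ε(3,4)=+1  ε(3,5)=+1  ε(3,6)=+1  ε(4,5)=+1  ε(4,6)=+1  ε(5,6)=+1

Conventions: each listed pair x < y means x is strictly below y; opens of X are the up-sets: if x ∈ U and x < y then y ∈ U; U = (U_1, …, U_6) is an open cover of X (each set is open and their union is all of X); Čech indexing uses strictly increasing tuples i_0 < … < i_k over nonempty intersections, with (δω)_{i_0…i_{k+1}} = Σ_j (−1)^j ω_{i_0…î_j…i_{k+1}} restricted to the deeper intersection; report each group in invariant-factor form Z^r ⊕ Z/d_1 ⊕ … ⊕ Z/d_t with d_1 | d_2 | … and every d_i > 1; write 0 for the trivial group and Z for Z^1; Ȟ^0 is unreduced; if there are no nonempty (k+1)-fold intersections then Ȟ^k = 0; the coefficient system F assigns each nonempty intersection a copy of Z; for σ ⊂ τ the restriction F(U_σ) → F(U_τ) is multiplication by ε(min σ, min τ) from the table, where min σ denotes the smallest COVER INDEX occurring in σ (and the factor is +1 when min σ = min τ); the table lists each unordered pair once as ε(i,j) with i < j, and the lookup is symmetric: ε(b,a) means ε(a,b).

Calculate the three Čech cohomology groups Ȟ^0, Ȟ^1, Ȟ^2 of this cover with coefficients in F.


Ȟ^0(U;F) ≅ Z, Ȟ^1(U;F) ≅ 0 and Ȟ^2(U;F) ≅ Z/2

intersection data:
  U12={p7,p8,p20} U13={p20,p23,p24} U14={p14,p24,p34} U15={p18,p30,p34,p36} U16={p7,p26,p30} U23={p12,p20,p22} U24={p2,p6,p31} U25={p6,p12,p16} U26={p2,p7,p32} U34={p11,p24,p29} U35={p4,p12,p15} U36={p1,p15,p29} U45={p6,p9,p34} U46={p2,p28,p29} U56={p15,p30,p33}
  U123={p20} U126={p7} U134={p24} U145={p34} U156={p30} U235={p12} U245={p6} U246={p2} U346={p29} U356={p15}
C dims 6,15,10; δ0: rk 5, SNF 1^5; δ1: rk 10, SNF 1^9·2
Ȟ^0 = (6 − 5) − 0 = 1, so Ȟ^0 ≅ Z
Ȟ^1 = (15 − 10) − 5 = 0, so Ȟ^1 ≅ 0
Ȟ^2 = (10 − 0) − 10 = 0 plus torsion [2], so Ȟ^2 ≅ Z/2


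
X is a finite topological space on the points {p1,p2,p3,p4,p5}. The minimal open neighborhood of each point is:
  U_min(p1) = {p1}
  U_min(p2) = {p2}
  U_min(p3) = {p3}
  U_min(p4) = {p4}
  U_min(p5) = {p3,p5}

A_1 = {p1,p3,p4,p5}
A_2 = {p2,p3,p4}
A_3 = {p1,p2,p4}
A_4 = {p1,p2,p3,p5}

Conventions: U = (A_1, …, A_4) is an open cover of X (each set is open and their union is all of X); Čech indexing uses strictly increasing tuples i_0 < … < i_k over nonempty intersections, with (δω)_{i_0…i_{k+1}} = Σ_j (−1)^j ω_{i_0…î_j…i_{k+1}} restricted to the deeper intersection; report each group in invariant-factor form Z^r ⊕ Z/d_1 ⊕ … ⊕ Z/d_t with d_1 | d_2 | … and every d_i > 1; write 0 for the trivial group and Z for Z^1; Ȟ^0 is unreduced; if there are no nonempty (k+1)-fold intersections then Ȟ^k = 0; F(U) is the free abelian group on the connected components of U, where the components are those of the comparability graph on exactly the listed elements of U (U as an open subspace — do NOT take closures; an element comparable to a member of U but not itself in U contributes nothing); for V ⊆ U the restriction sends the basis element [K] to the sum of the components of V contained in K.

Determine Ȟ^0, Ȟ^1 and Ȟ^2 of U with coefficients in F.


Ȟ^0 ≅ Z^4, Ȟ^1 ≅ 0, Ȟ^2 ≅ 0

nerve of the cover:
  A12={p3,p4} A13={p1,p4} A14={p1,p3,p5} A23={p2,p4} A24={p2,p3} A34={p1,p2}
  A123={p4} A124={p3} A134={p1} A234={p2}
components per intersection:
  A1: {p1} {p3,p5} {p4}
  A2: {p2} {p3} {p4}
  A3: {p1} {p2} {p4}
  A4: {p1} {p2} {p3,p5}
  A12: {p3} {p4}
  A13: {p1} {p4}
  A14: {p1} {p3,p5}
  A23: {p2} {p4}
  A24: {p2} {p3}
  A34: {p1} {p2}
  A123: {p4}
  A124: {p3}
  A134: {p1}
  A234: {p2}
C dims 12,12,4; δ0: rk 8, SNF 1^8; δ1: rk 4, SNF 1^4
Ȟ^0 = (12 − 8) − 0 = 4, so Ȟ^0 ≅ Z^4
Ȟ^1 = (12 − 4) − 8 = 0, so Ȟ^1 ≅ 0
Ȟ^2 = (4 − 0) − 4 = 0, so Ȟ^2 ≅ 0


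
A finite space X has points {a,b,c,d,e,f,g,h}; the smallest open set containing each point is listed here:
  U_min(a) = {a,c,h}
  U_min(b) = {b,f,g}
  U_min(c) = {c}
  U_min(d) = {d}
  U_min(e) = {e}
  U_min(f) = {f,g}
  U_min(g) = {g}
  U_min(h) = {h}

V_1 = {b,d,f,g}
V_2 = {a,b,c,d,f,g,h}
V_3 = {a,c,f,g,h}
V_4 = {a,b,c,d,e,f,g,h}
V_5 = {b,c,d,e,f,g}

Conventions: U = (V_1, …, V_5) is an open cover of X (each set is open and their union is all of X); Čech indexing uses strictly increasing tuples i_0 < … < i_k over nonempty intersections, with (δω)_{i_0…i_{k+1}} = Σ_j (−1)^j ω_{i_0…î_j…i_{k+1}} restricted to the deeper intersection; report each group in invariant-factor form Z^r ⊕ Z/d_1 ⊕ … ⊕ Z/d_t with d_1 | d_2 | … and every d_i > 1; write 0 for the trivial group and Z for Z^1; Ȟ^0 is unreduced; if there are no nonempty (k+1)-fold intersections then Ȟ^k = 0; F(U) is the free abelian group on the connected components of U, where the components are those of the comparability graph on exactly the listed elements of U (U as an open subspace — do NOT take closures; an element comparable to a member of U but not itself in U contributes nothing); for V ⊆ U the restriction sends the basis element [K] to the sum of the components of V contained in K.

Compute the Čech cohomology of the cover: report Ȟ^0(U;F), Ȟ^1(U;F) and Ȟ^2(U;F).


nonempty overlaps:
  V12={b,d,f,g} V13={f,g} V14={b,d,f,g} V15={b,d,f,g} V23={a,c,f,g,h} V24={a,b,c,d,f,g,h} V25={b,c,d,f,g} V34={a,c,f,g,h} V35={c,f,g} V45={b,c,d,e,f,g}
  V123={f,g} V124={b,d,f,g} V125={b,d,f,g} V134={f,g} V135={f,g} V145={b,d,f,g} V234={a,c,f,g,h} V235={c,f,g} V245={b,c,d,f,g} V345={c,f,g}
  V1234={f,g} V1235={f,g} V1245={b,d,f,g} V1345={f,g} V2345={c,f,g}
  V12345={f,g}
components per intersection:
  V1: {b,f,g} {d}
  V2: {a,c,h} {b,f,g} {d}
  V3: {a,c,h} {f,g}
  V4: {a,c,h} {b,f,g} {d} {e}
  V5: {b,f,g} {c} {d} {e}
  V12: {b,f,g} {d}
  V13: {f,g}
  V14: {b,f,g} {d}
  V15: {b,f,g} {d}
  V23: {a,c,h} {f,g}
  V24: {a,c,h} {b,f,g} {d}
  V25: {b,f,g} {c} {d}
  V34: {a,c,h} {f,g}
  V35: {c} {f,g}
  V45: {b,f,g} {c} {d} {e}
  V123: {f,g}
  V124: {b,f,g} {d}
  V125: {b,f,g} {d}
  V134: {f,g}
  V135: {f,g}
  V145: {b,f,g} {d}
  V234: {a,c,h} {f,g}
  V235: {c} {f,g}
  V245: {b,f,g} {c} {d}
  V345: {c} {f,g}
  V1234: {f,g}
  V1235: {f,g}
  V1245: {b,f,g} {d}
  V1345: {f,g}
  V2345: {c} {f,g}
  V12345: {f,g}
C dims 15,23,18,7; δ0: rk 11, SNF 1^11; δ1: rk 12, SNF 1^12; δ2: rk 6, SNF 1^6
degree 0: 15−11−0 = 4 → Ȟ^0 ≅ Z^4
degree 1: 23−12−11 = 0 → Ȟ^1 ≅ 0
degree 2: 18−6−12 = 0 → Ȟ^2 ≅ 0

Ȟ^0(U;F) ≅ Z^4, Ȟ^1(U;F) ≅ 0, Ȟ^2(U;F) ≅ 0


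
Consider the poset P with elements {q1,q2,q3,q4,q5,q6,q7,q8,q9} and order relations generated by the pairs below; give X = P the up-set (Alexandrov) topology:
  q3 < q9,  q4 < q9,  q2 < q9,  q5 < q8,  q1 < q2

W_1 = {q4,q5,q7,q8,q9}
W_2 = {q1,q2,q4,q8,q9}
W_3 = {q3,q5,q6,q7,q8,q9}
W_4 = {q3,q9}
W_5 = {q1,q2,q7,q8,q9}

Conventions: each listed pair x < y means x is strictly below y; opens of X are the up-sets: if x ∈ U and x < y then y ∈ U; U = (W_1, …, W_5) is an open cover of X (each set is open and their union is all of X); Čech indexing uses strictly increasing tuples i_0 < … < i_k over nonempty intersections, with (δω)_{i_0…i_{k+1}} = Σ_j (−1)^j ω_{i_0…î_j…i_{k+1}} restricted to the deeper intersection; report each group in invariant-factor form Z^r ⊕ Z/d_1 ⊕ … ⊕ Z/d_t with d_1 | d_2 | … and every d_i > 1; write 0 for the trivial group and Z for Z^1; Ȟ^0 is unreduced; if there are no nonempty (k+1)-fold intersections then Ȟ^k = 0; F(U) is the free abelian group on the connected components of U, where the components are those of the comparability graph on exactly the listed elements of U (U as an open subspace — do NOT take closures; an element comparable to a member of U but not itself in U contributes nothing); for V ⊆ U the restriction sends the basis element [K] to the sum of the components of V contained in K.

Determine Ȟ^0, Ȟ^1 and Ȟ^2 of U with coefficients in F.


intersection data:
  W12={q4,q8,q9} W13={q5,q7,q8,q9} W14={q9} W15={q7,q8,q9} W23={q8,q9} W24={q9} W25={q1,q2,q8,q9} W34={q3,q9} W35={q7,q8,q9} W45={q9}
  W123={q8,q9} W124={q9} W125={q8,q9} W134={q9} W135={q7,q8,q9} W145={q9} W234={q9} W235={q8,q9} W245={q9} W345={q9}
  W1234={q9} W1235={q8,q9} W1245={q9} W1345={q9} W2345={q9}
  W12345={q9}
components per intersection:
  W1: {q4,q9} {q5,q8} {q7}
  W2: {q1,q2,q4,q9} {q8}
  W3: {q3,q9} {q5,q8} {q6} {q7}
  W4: {q3,q9}
  W5: {q1,q2,q9} {q7} {q8}
  W12: {q4,q9} {q8}
  W13: {q5,q8} {q7} {q9}
  W14: {q9}
  W15: {q7} {q8} {q9}
  W23: {q8} {q9}
  W24: {q9}
  W25: {q1,q2,q9} {q8}
  W34: {q3,q9}
  W35: {q7} {q8} {q9}
  W45: {q9}
  W123: {q8} {q9}
  W124: {q9}
  W125: {q8} {q9}
  W134: {q9}
  W135: {q7} {q8} {q9}
  W145: {q9}
  W234: {q9}
  W235: {q8} {q9}
  W245: {q9}
  W345: {q9}
  W1234: {q9}
  W1235: {q8} {q9}
  W1245: {q9}
  W1345: {q9}
  W2345: {q9}
  W12345: {q9}
C dims 13,19,15,6; δ0: rk 9, SNF 1^9; δ1: rk 10, SNF 1^10; δ2: rk 5, SNF 1^5
Ȟ^0 = (13 − 9) − 0 = 4, so Ȟ^0 ≅ Z^4
Ȟ^1 = (19 − 10) − 9 = 0, so Ȟ^1 ≅ 0
Ȟ^2 = (15 − 5) − 10 = 0, so Ȟ^2 ≅ 0

Ȟ^0 = Z^4, Ȟ^1 = 0 and Ȟ^2 = 0


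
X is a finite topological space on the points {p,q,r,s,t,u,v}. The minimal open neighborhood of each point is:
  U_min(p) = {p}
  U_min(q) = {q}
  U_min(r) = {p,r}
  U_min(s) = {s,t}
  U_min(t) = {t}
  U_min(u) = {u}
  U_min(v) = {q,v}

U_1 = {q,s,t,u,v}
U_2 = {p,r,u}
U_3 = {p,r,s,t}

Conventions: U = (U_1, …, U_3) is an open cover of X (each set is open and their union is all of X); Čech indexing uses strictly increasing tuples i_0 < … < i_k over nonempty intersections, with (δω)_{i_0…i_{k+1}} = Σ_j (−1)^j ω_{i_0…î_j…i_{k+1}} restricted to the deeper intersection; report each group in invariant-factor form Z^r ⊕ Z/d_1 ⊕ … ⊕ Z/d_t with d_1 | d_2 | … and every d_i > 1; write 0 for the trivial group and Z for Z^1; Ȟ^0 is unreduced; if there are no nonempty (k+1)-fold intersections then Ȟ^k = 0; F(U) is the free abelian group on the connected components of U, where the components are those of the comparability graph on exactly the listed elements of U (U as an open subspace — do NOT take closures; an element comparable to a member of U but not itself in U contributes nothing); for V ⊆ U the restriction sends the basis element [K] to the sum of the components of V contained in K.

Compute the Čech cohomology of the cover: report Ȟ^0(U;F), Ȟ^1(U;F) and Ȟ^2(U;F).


Ȟ^0 ≅ Z^4,  Ȟ^1 ≅ 0,  Ȟ^2 ≅ 0

nerve simplices:
  U12={u} U13={s,t} U23={p,r}
components per intersection:
  U1: {q,v} {s,t} {u}
  U2: {p,r} {u}
  U3: {p,r} {s,t}
  U12: {u}
  U13: {s,t}
  U23: {p,r}
C dims 7,3; δ0: rk 3, SNF 1^3
degree 0: 7−3−0 = 4 → Ȟ^0 ≅ Z^4
degree 1: 3−0−3 = 0 → Ȟ^1 ≅ 0
degree 2: 0−0−0 = 0 → Ȟ^2 ≅ 0
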